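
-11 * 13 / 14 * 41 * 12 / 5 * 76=-2673528 / 35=-76386.51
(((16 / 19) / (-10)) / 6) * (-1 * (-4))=-16 / 285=-0.06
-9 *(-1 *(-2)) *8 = -144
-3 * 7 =-21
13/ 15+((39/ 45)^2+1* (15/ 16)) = 9199/ 3600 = 2.56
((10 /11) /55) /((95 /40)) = 16 /2299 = 0.01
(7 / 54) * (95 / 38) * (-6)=-35 / 18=-1.94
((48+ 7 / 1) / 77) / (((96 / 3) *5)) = 1 / 224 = 0.00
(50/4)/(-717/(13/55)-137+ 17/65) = -125/31702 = -0.00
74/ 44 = 37/ 22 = 1.68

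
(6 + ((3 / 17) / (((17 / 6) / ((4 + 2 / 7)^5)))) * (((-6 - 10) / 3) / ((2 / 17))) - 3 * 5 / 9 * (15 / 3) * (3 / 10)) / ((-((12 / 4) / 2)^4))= 18646399736 / 23143239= 805.70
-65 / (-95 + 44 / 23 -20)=1495 / 2601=0.57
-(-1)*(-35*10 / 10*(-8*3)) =840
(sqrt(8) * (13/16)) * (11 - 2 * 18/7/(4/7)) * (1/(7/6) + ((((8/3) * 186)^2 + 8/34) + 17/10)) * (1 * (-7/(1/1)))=-3805910719 * sqrt(2)/680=-7915250.82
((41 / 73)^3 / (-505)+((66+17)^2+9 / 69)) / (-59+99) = 31128068958067 / 180737298200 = 172.23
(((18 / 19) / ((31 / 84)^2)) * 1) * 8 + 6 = 1125618 / 18259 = 61.65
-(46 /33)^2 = -1.94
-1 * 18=-18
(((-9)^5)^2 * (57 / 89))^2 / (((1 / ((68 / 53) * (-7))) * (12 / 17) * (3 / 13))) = -115424134250693479564037139 / 419813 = -274941781818794271649.61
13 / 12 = 1.08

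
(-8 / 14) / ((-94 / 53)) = 106 / 329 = 0.32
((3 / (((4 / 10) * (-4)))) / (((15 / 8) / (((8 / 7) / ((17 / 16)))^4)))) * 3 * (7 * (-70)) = 1967.75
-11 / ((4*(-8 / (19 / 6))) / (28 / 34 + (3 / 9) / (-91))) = 795245 / 891072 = 0.89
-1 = -1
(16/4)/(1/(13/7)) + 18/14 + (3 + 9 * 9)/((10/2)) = 893/35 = 25.51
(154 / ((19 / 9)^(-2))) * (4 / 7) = 31768 / 81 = 392.20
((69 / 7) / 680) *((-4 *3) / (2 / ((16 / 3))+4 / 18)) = -7452 / 25585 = -0.29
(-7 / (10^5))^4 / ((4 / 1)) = 2401 / 400000000000000000000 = 0.00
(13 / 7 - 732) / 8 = -5111 / 56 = -91.27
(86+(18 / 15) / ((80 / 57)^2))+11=1561747 / 16000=97.61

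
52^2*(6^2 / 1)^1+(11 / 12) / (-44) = 4672511 / 48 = 97343.98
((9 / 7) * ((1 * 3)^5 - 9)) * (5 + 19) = 50544 / 7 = 7220.57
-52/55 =-0.95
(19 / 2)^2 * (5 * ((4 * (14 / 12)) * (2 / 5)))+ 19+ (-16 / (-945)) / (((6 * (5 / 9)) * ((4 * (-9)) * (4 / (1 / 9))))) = 219769199 / 255150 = 861.33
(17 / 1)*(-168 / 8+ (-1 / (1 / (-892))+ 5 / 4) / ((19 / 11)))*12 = 1923057 / 19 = 101213.53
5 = 5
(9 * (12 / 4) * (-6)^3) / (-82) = 71.12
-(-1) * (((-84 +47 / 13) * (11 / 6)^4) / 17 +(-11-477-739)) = -366732277 / 286416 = -1280.42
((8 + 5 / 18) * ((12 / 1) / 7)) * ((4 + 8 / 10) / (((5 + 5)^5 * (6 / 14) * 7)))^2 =149 / 41015625000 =0.00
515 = 515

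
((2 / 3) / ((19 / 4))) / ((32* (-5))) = -1 / 1140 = -0.00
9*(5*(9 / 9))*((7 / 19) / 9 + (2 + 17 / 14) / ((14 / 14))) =38965 / 266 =146.48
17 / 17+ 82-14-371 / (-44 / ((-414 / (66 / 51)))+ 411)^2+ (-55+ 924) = 1963426371561431 / 2093209984849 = 938.00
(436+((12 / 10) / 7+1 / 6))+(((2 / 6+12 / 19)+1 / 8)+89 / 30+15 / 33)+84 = 92142529 / 175560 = 524.85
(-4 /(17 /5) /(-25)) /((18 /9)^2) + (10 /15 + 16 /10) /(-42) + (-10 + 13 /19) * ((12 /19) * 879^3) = -7724682050296366 /1933155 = -3995893785.18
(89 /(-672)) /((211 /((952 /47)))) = -1513 /119004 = -0.01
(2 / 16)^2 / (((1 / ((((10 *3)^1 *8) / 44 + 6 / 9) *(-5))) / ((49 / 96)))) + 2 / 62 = -665719 / 3142656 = -0.21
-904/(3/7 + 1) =-632.80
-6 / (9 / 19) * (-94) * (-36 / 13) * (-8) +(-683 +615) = 342028 / 13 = 26309.85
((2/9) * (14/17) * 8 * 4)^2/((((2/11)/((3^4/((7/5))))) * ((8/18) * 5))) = 1419264/289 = 4910.95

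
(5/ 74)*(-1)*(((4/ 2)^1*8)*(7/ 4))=-1.89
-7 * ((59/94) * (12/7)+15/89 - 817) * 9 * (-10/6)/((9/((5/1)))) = -47585.74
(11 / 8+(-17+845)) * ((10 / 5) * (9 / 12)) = 19905 / 16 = 1244.06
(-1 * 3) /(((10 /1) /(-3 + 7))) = -6 /5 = -1.20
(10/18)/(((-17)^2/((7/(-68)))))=-35/176868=-0.00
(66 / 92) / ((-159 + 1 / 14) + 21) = -231 / 44413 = -0.01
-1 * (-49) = 49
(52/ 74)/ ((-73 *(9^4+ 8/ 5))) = -130/ 88627913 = -0.00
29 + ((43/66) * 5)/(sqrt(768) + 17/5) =43000 * sqrt(3)/624063 + 36177379/1248126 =29.10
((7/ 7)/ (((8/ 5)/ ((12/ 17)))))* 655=9825/ 34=288.97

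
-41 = -41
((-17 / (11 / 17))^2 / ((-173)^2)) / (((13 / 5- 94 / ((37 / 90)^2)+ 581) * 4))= 571701245 / 2719562273912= 0.00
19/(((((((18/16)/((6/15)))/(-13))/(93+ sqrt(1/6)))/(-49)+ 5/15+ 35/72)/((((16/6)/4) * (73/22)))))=8587804680 * sqrt(6)/1612741158469859+ 82714664866255968/1612741158469859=51.29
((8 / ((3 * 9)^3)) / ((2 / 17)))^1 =68 / 19683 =0.00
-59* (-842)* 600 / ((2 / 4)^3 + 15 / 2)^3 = 67235.06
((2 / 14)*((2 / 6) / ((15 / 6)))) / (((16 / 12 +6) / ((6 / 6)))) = 1 / 385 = 0.00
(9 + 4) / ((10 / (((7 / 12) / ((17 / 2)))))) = 91 / 1020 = 0.09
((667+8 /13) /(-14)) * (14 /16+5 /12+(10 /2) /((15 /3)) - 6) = 257477 /1456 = 176.84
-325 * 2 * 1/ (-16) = 325/ 8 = 40.62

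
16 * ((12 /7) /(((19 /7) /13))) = 2496 /19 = 131.37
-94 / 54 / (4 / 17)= -799 / 108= -7.40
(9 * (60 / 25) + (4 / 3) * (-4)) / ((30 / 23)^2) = 32269 / 3375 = 9.56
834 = 834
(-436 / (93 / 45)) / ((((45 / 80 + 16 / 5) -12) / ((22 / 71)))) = 11510400 / 1450459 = 7.94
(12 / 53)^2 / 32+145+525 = 3764069 / 5618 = 670.00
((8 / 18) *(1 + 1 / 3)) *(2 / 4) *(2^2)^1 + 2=86 / 27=3.19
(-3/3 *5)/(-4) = 5/4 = 1.25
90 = 90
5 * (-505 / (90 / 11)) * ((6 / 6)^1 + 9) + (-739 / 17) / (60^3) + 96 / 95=-3085.10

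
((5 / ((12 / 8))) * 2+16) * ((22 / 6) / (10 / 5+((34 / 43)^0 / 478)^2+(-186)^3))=-170906032 / 13232350632015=-0.00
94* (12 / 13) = 1128 / 13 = 86.77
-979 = -979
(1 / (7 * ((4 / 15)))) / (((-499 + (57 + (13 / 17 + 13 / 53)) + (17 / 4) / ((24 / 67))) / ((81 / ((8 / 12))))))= -39409740 / 259823431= -0.15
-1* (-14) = 14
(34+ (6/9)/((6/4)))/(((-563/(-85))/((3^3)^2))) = 2134350/563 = 3791.03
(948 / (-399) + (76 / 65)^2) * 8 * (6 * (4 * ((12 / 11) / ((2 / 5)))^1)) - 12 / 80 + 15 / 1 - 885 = -6915077877 / 4944940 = -1398.41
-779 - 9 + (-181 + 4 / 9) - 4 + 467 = -4550 / 9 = -505.56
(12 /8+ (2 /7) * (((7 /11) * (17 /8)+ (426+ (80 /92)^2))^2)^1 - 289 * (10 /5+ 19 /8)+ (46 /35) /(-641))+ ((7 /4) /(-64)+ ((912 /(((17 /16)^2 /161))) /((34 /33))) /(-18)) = 42124558386456329350187 /955453416478964480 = 44088.55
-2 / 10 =-1 / 5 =-0.20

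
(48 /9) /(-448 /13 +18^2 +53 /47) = 9776 /532791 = 0.02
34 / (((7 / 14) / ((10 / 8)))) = 85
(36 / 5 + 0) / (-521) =-36 / 2605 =-0.01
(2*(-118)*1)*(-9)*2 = 4248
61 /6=10.17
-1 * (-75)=75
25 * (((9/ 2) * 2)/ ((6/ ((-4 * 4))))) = -600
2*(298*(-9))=-5364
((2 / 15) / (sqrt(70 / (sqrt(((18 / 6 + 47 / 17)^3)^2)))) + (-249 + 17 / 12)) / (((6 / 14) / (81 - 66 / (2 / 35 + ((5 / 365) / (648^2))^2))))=4663781583433036417521 / 7516847348416652 - 307674584433818625996 * sqrt(595) / 13577305523077577675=619891.07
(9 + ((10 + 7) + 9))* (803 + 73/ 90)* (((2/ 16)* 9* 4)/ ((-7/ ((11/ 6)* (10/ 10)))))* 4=-795773/ 6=-132628.83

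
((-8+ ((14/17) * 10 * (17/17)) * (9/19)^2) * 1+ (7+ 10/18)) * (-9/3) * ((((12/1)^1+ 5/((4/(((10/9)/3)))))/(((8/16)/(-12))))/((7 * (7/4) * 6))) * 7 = 417324608/3479679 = 119.93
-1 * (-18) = 18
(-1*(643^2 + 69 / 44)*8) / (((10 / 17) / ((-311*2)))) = 38472071510 / 11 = 3497461046.36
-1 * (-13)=13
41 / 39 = 1.05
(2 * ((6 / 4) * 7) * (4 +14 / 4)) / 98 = 45 / 28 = 1.61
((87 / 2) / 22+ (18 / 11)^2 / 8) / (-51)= -373 / 8228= -0.05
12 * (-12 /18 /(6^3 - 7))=-8 /209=-0.04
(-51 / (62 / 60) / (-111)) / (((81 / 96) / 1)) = 5440 / 10323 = 0.53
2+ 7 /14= 5 /2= 2.50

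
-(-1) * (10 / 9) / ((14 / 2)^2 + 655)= 5 / 3168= 0.00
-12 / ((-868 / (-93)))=-9 / 7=-1.29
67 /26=2.58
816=816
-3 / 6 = -1 / 2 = -0.50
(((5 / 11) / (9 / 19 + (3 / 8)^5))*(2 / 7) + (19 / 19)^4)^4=735964567737209821505799647281 / 282955673932809345091804393521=2.60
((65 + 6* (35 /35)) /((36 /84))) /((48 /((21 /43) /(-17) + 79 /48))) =28200277 /5052672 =5.58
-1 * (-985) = 985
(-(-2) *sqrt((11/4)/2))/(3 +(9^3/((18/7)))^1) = sqrt(22)/573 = 0.01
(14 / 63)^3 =8 / 729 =0.01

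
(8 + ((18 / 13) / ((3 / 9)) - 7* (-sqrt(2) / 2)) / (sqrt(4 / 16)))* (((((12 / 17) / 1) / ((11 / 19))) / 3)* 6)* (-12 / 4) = -290016 / 2431 - 9576* sqrt(2) / 187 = -191.72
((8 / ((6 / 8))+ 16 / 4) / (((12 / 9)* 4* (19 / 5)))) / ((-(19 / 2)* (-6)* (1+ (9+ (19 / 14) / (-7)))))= 2695 / 2081526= 0.00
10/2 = 5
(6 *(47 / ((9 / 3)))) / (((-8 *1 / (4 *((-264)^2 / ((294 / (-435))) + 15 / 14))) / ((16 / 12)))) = 316648870 / 49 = 6462221.84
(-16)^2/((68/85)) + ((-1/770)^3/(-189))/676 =320.00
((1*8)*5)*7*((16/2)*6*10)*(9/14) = 86400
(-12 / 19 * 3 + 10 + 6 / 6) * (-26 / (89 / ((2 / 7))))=-8996 / 11837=-0.76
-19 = -19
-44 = -44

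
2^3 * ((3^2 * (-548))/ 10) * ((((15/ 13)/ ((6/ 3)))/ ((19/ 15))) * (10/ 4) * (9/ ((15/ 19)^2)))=-843372/ 13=-64874.77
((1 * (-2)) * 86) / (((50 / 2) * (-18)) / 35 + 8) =602 / 17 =35.41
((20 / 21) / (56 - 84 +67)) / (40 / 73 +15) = 292 / 185913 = 0.00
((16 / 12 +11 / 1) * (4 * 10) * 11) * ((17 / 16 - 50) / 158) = -531135 / 316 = -1680.81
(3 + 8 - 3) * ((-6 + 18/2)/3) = 8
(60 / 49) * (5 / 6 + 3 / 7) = 530 / 343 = 1.55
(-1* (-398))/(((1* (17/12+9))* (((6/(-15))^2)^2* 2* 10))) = 74.62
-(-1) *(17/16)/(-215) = -17/3440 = -0.00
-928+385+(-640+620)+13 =-550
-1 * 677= -677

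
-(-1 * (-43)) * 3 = -129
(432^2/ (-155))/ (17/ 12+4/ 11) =-24634368/ 36425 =-676.30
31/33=0.94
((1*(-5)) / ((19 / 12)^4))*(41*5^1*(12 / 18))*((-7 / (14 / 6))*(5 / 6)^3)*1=24600000 / 130321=188.76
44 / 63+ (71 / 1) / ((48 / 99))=148313 / 1008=147.14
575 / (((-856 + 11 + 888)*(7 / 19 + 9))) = 1.43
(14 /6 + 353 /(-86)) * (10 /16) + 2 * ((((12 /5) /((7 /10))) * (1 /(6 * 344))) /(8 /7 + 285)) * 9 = -4576423 /4134192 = -1.11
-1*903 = -903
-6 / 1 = -6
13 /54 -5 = -257 /54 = -4.76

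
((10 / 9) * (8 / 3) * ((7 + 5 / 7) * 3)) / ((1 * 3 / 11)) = 1760 / 7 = 251.43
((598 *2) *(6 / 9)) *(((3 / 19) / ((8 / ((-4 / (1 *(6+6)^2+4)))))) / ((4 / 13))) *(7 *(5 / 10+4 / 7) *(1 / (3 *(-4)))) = 19435 / 22496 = 0.86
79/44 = 1.80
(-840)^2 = 705600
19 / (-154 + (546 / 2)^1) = 19 / 119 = 0.16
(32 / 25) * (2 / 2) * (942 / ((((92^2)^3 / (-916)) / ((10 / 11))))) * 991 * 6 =-320664807 / 32567895580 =-0.01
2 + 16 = 18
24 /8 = 3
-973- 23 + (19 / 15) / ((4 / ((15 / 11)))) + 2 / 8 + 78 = -20181 / 22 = -917.32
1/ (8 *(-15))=-1/ 120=-0.01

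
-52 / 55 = -0.95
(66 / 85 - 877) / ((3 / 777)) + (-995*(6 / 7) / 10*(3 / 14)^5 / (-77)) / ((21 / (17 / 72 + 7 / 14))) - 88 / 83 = -25991461039823498193 / 114528609690880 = -226942.95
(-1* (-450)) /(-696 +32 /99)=-22275 /34436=-0.65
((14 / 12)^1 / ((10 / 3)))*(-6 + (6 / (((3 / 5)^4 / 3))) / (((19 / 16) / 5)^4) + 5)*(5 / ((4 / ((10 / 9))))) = 1791958948885 / 84448008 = 21219.67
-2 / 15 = -0.13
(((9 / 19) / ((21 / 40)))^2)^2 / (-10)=-20736000 / 312900721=-0.07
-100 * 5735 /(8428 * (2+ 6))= -143375 /16856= -8.51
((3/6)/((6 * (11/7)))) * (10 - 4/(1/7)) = -21/22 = -0.95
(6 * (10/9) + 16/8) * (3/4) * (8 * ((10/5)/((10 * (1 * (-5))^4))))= 52/3125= 0.02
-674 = -674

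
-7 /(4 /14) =-49 /2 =-24.50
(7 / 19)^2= 49 / 361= 0.14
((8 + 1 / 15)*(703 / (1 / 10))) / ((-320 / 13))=-1105819 / 480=-2303.79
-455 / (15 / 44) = -4004 / 3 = -1334.67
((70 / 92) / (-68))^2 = 1225 / 9784384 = 0.00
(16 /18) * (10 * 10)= 800 /9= 88.89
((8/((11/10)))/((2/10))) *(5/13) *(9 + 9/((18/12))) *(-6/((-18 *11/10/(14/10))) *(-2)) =-280000/1573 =-178.00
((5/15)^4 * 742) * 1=742/81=9.16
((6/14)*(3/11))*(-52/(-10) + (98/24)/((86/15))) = 91521/132440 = 0.69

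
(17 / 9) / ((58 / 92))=782 / 261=3.00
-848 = -848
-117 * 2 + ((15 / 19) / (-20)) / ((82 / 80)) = -182316 / 779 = -234.04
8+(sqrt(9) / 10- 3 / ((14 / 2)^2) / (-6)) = 2036 / 245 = 8.31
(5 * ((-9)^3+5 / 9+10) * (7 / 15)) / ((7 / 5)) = -32330 / 27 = -1197.41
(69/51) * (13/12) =299/204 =1.47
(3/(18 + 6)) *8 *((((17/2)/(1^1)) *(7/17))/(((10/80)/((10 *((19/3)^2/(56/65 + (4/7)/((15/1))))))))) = 11497850/921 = 12484.09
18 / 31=0.58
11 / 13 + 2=37 / 13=2.85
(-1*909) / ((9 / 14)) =-1414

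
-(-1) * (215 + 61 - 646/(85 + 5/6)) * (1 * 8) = 1106112/515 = 2147.79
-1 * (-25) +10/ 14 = 180/ 7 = 25.71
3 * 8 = 24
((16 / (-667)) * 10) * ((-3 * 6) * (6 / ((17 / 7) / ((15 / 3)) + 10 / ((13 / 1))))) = 7862400 / 380857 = 20.64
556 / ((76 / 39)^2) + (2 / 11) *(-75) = 2109009 / 15884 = 132.78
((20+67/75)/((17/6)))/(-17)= -3134/7225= -0.43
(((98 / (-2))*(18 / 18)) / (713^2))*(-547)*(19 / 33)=509257 / 16776177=0.03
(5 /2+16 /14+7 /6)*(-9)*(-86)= 26058 /7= 3722.57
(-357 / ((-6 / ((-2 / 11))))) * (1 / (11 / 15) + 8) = -12257 / 121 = -101.30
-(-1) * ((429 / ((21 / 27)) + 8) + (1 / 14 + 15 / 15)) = 7849 / 14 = 560.64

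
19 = 19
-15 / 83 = -0.18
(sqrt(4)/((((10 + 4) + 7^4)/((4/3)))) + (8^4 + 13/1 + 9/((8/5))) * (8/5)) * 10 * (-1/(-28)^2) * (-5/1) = 419.86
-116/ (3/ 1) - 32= -212/ 3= -70.67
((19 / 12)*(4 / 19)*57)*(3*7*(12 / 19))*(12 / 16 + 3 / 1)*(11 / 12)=3465 / 4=866.25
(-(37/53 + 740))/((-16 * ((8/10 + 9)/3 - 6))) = -588855/34768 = -16.94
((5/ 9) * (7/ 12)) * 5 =175/ 108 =1.62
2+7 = 9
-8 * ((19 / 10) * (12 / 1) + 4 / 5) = -944 / 5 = -188.80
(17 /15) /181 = 17 /2715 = 0.01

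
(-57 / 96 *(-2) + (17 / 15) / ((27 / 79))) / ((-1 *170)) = -29183 / 1101600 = -0.03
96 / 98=48 / 49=0.98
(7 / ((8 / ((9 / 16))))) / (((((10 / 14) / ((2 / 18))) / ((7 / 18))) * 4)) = 343 / 46080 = 0.01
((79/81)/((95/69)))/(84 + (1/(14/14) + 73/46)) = 83582/10216395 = 0.01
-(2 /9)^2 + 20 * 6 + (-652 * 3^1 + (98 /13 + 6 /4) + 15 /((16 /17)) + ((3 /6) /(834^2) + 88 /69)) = -13549894327445 /7486964784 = -1809.80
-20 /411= -0.05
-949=-949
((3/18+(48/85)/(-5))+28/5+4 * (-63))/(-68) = 628183/173400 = 3.62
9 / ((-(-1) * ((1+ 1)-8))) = -3 / 2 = -1.50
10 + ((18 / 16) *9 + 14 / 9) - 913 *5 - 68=-4611.32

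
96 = 96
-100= -100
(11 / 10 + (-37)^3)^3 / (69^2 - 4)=-129953273081796359 / 4757000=-27318325222.16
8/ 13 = 0.62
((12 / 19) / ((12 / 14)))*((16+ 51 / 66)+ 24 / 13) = 13.72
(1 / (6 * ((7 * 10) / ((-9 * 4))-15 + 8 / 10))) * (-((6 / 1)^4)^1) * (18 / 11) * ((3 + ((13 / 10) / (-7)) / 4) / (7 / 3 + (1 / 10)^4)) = 217037880000 / 7832005643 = 27.71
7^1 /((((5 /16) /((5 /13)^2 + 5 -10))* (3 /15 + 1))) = -45920 /507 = -90.57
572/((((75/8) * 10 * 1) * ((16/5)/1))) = 143/75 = 1.91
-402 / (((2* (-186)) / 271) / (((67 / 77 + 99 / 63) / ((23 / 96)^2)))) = 15729481728 / 1262723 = 12456.80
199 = 199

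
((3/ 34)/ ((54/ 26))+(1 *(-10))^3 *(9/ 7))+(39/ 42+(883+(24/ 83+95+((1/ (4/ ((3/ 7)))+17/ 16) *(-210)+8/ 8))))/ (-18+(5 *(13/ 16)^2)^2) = -114988541176505/ 82781250678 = -1389.07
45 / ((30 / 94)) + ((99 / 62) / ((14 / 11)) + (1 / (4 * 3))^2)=4445389 / 31248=142.26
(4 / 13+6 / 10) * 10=118 / 13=9.08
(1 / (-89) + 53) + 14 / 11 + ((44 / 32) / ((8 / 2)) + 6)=1898641 / 31328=60.61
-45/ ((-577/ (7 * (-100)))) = -31500/ 577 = -54.59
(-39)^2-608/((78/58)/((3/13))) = 239417/169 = 1416.67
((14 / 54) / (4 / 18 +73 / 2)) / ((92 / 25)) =175 / 91218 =0.00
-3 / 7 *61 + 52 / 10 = -733 / 35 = -20.94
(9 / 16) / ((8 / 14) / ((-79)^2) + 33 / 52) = 5111379 / 5767516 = 0.89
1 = 1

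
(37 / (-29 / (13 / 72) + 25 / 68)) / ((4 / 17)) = -139009 / 141659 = -0.98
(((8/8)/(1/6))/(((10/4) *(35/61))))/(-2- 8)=-0.42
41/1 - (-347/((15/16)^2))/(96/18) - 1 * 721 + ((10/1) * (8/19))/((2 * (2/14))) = -842512/1425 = -591.24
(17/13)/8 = 17/104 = 0.16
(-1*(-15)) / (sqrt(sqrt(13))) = 15*13^(3 / 4) / 13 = 7.90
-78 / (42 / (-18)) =234 / 7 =33.43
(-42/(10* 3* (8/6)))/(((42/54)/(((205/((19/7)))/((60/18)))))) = -23247/760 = -30.59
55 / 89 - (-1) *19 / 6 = 3.78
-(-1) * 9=9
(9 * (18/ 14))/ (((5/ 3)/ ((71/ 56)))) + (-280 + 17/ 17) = -270.20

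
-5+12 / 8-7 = -21 / 2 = -10.50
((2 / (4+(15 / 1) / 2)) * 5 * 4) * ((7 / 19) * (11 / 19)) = 6160 / 8303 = 0.74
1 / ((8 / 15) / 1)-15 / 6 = -5 / 8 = -0.62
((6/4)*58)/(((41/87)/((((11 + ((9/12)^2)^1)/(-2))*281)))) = -393474465/1312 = -299904.32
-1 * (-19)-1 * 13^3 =-2178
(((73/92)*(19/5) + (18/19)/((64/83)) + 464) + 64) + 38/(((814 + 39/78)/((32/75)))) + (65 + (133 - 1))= 1245943602203/1708495200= 729.26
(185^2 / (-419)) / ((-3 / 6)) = 68450 / 419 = 163.37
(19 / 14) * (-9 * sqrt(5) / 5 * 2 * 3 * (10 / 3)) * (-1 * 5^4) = 213750 * sqrt(5) / 7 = 68279.93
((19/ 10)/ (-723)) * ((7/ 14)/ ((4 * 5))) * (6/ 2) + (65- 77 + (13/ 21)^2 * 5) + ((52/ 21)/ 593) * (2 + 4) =-253587000347/ 25209853200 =-10.06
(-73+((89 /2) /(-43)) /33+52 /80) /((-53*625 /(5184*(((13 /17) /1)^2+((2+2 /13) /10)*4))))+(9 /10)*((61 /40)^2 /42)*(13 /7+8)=311503507511640291 /18460109668000000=16.87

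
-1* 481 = -481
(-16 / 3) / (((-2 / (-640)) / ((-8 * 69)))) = 942080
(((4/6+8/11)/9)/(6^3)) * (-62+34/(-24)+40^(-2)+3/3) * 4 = -6890731/38491200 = -0.18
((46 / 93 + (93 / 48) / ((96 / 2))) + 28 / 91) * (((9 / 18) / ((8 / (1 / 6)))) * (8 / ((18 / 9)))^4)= 260813 / 116064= 2.25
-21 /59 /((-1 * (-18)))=-7 /354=-0.02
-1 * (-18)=18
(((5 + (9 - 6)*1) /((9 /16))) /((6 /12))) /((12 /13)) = 832 /27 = 30.81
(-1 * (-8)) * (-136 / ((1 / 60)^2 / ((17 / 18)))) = -3699200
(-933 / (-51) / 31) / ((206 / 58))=9019 / 54281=0.17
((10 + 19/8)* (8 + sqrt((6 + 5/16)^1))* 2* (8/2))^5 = 59791797115273179* sqrt(101)/1024 + 20292425392676679/32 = 1220954821032660.18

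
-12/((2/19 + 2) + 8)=-19/16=-1.19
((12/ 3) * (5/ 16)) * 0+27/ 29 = 27/ 29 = 0.93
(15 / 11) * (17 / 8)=2.90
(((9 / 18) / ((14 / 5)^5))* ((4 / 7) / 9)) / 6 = 3125 / 101648736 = 0.00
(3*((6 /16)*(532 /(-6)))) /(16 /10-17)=285 /44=6.48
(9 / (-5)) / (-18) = 1 / 10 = 0.10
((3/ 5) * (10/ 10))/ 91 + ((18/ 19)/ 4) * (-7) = -28551/ 17290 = -1.65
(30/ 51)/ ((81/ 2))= 20/ 1377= 0.01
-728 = -728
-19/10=-1.90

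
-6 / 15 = -0.40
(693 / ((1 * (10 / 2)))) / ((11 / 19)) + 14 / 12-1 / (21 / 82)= 49699 / 210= 236.66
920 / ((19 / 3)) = 2760 / 19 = 145.26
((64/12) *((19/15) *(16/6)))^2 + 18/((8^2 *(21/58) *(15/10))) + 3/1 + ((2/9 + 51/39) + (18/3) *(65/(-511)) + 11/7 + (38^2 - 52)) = 1668219359081/968549400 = 1722.39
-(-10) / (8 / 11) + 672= 2743 / 4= 685.75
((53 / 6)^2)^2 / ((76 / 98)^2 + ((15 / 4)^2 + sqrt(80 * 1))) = 10672293187768849 / 16141391458641 - 2911171376593984 * sqrt(5) / 16141391458641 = 257.89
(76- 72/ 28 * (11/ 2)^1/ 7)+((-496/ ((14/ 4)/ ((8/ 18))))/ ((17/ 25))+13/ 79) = -10944764/ 592263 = -18.48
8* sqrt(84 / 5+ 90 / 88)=4* sqrt(215655) / 55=33.77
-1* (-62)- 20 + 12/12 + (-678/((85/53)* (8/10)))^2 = 322862797/1156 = 279293.08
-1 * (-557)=557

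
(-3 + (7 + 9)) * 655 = 8515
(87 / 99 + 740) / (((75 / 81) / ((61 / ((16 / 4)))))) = 13422501 / 1100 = 12202.27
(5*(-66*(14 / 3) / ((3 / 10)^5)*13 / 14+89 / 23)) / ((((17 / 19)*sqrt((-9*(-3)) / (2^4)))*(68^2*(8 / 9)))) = -62488945435*sqrt(3) / 878680224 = -123.18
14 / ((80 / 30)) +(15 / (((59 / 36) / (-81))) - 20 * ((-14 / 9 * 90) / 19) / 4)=-3135499 / 4484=-699.26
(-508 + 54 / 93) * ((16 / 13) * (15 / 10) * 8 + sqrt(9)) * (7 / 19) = -1956570 / 589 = -3321.85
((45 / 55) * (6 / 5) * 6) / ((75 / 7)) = 756 / 1375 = 0.55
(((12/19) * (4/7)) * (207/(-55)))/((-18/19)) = 552/385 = 1.43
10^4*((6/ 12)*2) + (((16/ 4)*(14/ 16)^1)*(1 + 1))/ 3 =30007/ 3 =10002.33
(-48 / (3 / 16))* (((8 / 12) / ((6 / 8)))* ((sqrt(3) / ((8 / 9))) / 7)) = -256* sqrt(3) / 7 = -63.34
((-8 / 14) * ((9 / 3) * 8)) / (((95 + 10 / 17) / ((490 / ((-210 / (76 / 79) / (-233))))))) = -75.04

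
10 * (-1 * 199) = -1990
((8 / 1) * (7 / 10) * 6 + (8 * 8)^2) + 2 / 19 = 392322 / 95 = 4129.71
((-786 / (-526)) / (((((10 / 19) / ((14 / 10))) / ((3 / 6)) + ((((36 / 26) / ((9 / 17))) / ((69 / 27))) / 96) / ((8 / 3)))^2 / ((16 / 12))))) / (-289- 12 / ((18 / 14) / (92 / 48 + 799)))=-0.00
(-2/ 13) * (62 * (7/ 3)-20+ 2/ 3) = -752/ 39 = -19.28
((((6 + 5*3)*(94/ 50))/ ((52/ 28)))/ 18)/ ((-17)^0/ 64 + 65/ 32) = 73696/ 127725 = 0.58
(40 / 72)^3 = 125 / 729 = 0.17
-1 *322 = -322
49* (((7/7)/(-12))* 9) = -147/4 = -36.75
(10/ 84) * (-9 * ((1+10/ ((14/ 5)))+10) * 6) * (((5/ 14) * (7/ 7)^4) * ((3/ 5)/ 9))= -765/ 343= -2.23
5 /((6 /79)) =395 /6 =65.83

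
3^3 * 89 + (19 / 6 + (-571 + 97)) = 1932.17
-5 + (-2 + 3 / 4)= -6.25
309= 309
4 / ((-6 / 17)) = -34 / 3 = -11.33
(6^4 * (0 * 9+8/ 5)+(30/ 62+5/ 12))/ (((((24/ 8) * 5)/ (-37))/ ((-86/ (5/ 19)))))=116640742759/ 69750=1672268.71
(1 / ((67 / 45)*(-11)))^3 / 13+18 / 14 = 46836281826 / 36428715323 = 1.29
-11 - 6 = -17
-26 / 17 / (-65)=2 / 85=0.02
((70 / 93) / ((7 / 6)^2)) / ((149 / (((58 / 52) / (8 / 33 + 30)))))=28710 / 209744171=0.00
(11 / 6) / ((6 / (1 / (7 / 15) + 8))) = 781 / 252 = 3.10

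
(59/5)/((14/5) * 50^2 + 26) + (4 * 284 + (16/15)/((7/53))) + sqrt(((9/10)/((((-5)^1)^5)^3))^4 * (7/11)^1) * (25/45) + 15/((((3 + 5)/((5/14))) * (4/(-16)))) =9 * sqrt(77)/204890966415405273437500 + 187121001/163940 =1141.40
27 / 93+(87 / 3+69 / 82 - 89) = -149643 / 2542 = -58.87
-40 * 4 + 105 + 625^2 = 390570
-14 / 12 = -7 / 6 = -1.17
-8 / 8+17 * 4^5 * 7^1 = 121855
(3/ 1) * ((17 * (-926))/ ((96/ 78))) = -306969/ 8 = -38371.12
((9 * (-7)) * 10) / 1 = -630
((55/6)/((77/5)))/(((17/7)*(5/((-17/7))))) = -5/42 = -0.12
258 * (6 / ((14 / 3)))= 2322 / 7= 331.71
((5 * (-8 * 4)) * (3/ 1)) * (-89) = 42720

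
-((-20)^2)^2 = -160000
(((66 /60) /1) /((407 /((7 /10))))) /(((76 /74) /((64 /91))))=8 /6175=0.00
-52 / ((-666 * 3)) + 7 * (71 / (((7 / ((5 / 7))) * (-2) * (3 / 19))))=-2245721 / 13986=-160.57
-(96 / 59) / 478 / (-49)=48 / 690949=0.00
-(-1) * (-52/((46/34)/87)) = -3343.83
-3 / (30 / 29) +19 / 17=-303 / 170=-1.78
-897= -897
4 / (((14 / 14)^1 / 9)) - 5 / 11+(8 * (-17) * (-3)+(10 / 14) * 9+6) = 35110 / 77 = 455.97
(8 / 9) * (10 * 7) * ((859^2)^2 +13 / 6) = 914706861874120 / 27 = 33878031921263.70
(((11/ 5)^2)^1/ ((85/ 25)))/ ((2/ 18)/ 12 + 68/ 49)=640332/ 628405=1.02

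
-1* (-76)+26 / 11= 862 / 11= 78.36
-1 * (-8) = 8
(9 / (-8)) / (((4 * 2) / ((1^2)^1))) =-9 / 64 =-0.14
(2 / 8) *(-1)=-0.25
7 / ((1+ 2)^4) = 7 / 81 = 0.09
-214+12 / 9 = -638 / 3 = -212.67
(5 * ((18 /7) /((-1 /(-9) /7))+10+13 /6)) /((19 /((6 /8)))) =275 /8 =34.38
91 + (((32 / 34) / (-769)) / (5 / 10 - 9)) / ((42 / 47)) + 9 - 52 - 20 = 130678460 / 4667061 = 28.00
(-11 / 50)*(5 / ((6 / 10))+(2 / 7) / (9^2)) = -51997 / 28350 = -1.83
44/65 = 0.68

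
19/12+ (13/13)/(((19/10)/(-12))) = -1079/228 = -4.73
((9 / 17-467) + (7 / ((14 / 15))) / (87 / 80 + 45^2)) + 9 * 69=141937583 / 918493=154.53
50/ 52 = 25/ 26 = 0.96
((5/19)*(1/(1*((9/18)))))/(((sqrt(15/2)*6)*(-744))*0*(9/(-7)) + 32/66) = 165/152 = 1.09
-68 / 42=-34 / 21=-1.62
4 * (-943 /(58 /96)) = -181056 /29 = -6243.31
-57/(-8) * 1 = 57/8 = 7.12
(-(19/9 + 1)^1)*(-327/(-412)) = -2.47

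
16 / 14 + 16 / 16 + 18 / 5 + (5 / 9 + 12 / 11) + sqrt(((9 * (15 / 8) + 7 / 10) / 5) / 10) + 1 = sqrt(3515) / 100 + 29069 / 3465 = 8.98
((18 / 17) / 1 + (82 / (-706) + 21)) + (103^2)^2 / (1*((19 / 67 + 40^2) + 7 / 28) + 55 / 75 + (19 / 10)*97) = 2716124886180382 / 43075051979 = 63055.64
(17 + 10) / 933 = 9 / 311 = 0.03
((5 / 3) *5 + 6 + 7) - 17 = 13 / 3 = 4.33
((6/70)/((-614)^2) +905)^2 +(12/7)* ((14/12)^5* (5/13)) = 150153637921430547651127/183331859931838800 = 819026.43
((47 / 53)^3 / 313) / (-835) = -103823 / 38909748335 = -0.00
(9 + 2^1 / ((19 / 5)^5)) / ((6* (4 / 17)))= 378949397 / 59426376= 6.38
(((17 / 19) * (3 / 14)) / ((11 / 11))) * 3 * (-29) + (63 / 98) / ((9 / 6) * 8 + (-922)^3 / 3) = -3477620377557 / 208484791592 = -16.68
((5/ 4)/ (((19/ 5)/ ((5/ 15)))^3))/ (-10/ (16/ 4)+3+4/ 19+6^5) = 125/ 1152153882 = 0.00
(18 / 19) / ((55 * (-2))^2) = 9 / 114950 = 0.00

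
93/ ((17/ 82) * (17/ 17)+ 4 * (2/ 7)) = 1722/ 25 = 68.88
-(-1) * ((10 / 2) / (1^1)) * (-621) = -3105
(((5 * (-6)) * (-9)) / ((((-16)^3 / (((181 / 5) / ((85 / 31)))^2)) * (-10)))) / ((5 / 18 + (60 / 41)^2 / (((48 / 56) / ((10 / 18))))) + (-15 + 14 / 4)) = -12860401412043 / 110074135040000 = -0.12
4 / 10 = 2 / 5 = 0.40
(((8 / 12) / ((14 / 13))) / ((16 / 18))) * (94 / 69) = 611 / 644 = 0.95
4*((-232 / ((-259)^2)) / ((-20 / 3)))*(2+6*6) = 26448 / 335405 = 0.08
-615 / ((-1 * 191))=615 / 191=3.22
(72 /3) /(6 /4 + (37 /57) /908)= 1242144 /77671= 15.99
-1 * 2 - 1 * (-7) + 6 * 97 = 587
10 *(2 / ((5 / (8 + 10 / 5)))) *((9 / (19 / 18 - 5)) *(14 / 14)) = -91.27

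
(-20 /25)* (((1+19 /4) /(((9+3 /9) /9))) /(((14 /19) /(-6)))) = 35397 /980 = 36.12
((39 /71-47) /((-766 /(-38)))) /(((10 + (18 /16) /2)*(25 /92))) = -92238464 /114890425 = -0.80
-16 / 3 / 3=-16 / 9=-1.78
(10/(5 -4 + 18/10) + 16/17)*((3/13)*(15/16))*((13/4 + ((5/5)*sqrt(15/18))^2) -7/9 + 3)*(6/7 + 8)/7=18894345/2425696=7.79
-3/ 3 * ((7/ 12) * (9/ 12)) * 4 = -7/ 4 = -1.75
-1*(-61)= 61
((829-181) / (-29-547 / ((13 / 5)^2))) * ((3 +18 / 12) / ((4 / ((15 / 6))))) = -22815 / 1376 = -16.58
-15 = -15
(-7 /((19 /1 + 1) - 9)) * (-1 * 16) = 112 /11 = 10.18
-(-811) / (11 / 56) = 45416 / 11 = 4128.73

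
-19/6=-3.17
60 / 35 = 12 / 7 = 1.71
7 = 7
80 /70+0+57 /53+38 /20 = 15279 /3710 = 4.12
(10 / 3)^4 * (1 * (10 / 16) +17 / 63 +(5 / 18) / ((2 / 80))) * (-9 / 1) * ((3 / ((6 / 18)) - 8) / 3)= -2521250 / 567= -4446.65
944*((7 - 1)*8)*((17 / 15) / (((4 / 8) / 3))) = 1540608 / 5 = 308121.60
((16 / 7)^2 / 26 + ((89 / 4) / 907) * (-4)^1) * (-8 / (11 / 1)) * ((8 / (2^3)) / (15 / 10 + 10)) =-950448 / 146173027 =-0.01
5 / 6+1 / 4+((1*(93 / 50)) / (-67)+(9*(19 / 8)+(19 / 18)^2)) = 25555493 / 1085400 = 23.54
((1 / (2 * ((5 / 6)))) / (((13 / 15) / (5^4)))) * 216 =1215000 / 13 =93461.54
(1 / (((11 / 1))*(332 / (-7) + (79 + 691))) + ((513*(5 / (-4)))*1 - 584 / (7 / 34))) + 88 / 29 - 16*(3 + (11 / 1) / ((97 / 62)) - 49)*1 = -2851.28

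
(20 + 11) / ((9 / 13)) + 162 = 1861 / 9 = 206.78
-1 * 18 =-18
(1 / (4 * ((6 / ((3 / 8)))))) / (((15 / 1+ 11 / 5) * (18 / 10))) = 25 / 49536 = 0.00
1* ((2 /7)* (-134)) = -268 /7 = -38.29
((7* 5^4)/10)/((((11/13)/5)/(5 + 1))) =170625/11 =15511.36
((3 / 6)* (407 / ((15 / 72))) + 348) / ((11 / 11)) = 6624 / 5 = 1324.80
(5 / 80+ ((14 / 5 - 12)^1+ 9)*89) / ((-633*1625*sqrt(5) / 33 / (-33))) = -515097*sqrt(5) / 137150000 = -0.01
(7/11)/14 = 1/22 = 0.05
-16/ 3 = -5.33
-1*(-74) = 74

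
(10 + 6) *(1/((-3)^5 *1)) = -16/243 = -0.07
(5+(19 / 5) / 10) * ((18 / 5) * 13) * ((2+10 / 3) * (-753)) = -126395568 / 125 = -1011164.54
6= 6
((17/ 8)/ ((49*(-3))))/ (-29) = 0.00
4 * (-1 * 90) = -360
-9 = -9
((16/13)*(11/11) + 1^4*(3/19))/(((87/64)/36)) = 263424/7163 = 36.78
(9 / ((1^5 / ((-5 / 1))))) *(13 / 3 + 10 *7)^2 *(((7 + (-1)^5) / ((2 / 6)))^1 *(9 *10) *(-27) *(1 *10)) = 108757323000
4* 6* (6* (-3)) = -432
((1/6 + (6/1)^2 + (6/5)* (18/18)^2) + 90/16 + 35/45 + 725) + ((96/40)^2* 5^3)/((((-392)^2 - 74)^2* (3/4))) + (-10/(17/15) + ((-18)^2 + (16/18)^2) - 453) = 8208342417681269/12993310365480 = 631.74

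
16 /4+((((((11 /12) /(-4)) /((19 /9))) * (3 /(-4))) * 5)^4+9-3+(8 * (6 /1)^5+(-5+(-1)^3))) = 136021842946145857 /2186423566336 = 62212.03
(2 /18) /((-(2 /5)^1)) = -5 /18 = -0.28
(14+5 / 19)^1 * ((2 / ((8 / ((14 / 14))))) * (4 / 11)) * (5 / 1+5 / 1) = 2710 / 209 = 12.97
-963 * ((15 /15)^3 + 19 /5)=-23112 /5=-4622.40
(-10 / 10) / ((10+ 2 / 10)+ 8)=-5 / 91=-0.05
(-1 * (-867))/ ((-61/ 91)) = -78897/ 61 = -1293.39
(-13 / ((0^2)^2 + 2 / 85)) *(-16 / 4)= 2210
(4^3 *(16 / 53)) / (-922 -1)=-1024 / 48919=-0.02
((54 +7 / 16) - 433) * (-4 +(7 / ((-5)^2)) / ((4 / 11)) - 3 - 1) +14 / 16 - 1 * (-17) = 4407811 / 1600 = 2754.88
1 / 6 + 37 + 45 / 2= 179 / 3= 59.67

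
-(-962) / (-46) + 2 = -435 / 23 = -18.91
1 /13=0.08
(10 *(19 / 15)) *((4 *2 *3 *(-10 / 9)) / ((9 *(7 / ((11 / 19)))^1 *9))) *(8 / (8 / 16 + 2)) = -5632 / 5103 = -1.10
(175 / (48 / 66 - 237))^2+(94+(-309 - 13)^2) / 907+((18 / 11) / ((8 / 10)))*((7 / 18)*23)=35923789190467 / 269570598308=133.26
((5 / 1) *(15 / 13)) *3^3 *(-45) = -7009.62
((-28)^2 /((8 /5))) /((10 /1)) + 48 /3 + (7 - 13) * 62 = -307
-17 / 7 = -2.43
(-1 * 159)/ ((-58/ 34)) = 2703/ 29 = 93.21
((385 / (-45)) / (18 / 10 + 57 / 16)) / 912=-35 / 20007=-0.00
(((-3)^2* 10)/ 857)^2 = 8100/ 734449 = 0.01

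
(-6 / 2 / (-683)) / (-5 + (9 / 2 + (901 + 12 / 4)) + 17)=6 / 1257403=0.00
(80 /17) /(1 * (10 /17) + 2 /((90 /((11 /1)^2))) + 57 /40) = 28800 /28777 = 1.00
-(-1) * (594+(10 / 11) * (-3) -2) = 6482 / 11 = 589.27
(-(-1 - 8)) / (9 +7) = 9 / 16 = 0.56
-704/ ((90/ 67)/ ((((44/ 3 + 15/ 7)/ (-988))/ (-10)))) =-1040644/ 1167075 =-0.89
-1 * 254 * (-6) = 1524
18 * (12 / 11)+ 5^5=34591 / 11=3144.64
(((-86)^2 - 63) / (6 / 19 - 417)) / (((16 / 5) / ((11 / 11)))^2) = -3483175 / 2026752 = -1.72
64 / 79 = 0.81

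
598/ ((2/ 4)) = 1196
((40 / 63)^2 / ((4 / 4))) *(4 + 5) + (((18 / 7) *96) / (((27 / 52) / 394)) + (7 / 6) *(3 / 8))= 1321750543 / 7056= 187322.92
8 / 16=1 / 2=0.50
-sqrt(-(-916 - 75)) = -sqrt(991) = -31.48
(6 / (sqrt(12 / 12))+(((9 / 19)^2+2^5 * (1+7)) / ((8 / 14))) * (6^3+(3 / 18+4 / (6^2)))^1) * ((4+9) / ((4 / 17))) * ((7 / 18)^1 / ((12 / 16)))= 2778393.89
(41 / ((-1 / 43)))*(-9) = 15867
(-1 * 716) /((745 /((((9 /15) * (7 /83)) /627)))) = -5012 /64617575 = -0.00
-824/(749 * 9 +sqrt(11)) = -2777292/22720535 +412 * sqrt(11)/22720535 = -0.12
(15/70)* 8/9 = 0.19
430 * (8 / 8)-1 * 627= -197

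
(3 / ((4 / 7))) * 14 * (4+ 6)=735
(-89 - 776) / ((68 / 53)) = -45845 / 68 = -674.19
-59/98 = -0.60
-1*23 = -23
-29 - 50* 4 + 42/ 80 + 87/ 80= -18191/ 80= -227.39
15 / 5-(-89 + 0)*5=448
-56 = -56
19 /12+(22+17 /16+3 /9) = 1199 /48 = 24.98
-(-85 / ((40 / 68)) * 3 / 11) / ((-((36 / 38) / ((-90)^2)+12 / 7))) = -25944975 / 1128677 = -22.99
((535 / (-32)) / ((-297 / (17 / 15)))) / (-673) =-1819 / 19188576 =-0.00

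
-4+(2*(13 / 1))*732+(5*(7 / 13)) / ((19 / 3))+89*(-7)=4546140 / 247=18405.43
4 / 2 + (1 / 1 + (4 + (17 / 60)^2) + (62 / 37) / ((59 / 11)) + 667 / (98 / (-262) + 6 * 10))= 1140479400757 / 61385086800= 18.58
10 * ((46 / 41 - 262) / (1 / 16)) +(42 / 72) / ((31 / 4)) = -159156193 / 3813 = -41740.41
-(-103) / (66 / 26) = 1339 / 33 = 40.58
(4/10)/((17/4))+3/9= 109/255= 0.43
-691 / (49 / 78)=-53898 / 49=-1099.96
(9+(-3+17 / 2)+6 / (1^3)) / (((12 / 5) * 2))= 205 / 48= 4.27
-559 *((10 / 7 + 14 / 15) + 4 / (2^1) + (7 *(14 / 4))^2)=-141950783 / 420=-337978.05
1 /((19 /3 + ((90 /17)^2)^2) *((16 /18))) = 2255067 /1587335192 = 0.00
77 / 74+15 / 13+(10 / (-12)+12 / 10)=18478 / 7215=2.56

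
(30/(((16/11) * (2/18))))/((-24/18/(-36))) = 40095/8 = 5011.88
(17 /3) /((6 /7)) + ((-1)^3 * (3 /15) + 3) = 847 /90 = 9.41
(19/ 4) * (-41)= -779/ 4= -194.75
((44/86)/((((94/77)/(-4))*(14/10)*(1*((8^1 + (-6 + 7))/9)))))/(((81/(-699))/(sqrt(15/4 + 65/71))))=1409650*sqrt(3763)/3874257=22.32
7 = 7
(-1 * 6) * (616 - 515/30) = -3593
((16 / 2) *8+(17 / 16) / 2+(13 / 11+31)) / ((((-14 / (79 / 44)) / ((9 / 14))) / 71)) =-1718524683 / 3035648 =-566.11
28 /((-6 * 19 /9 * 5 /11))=-462 /95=-4.86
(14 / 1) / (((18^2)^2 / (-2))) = -0.00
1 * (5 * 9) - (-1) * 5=50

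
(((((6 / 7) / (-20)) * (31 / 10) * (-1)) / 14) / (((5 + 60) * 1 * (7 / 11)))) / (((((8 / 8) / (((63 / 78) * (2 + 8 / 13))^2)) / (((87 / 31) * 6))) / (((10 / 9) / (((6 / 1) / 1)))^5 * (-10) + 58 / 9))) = 2130522117361 / 19183920312375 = 0.11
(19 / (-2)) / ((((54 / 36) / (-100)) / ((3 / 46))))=950 / 23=41.30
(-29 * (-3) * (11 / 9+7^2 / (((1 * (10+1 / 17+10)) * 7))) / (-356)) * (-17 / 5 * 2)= 1188623 / 455235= 2.61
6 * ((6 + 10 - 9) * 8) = 336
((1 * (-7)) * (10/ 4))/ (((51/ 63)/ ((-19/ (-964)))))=-13965/ 32776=-0.43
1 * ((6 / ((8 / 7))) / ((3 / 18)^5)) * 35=1428840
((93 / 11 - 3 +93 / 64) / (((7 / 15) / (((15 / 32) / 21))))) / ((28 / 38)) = 6929775 / 15454208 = 0.45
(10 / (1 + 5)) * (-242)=-1210 / 3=-403.33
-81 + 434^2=188275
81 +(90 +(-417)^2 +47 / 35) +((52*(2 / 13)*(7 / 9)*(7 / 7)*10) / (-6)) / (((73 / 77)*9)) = 108067841033 / 620865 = 174060.13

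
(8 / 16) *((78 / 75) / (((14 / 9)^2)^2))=85293 / 960400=0.09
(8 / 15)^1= 8 / 15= 0.53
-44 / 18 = -2.44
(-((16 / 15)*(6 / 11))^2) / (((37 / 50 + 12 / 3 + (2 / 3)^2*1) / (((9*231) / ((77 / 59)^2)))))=-1732368384 / 21736561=-79.70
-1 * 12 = -12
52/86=26/43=0.60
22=22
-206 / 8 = -103 / 4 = -25.75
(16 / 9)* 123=218.67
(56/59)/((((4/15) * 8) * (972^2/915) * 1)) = 10675/24774336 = 0.00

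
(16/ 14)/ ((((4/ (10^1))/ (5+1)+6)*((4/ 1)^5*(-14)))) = -15/ 1141504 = -0.00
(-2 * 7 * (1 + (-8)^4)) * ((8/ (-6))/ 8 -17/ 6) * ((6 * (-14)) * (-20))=289084320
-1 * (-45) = 45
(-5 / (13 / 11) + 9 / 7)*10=-2680 / 91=-29.45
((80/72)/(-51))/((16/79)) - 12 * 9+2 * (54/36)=-385955/3672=-105.11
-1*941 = -941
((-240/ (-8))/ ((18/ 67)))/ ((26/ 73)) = 24455/ 78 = 313.53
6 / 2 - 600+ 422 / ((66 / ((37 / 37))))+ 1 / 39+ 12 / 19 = -1602891 / 2717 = -589.95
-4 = -4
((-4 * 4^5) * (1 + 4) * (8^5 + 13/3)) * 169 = -340286935040/3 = -113428978346.67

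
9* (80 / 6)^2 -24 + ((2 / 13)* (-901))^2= 3513548 / 169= 20790.22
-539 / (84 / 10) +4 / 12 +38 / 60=-316 / 5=-63.20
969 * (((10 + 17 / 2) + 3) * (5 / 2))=208335 / 4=52083.75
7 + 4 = 11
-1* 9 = -9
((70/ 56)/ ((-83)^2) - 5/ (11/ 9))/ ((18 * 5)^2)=-247993/ 491047920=-0.00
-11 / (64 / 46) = -253 / 32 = -7.91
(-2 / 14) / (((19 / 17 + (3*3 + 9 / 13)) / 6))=-1326 / 16723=-0.08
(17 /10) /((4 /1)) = 17 /40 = 0.42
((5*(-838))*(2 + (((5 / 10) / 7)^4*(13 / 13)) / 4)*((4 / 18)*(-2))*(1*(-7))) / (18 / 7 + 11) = -42923617 / 22344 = -1921.04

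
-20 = -20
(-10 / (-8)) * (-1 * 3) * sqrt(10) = -15 * sqrt(10) / 4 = -11.86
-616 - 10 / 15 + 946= 988 / 3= 329.33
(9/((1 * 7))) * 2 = 18/7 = 2.57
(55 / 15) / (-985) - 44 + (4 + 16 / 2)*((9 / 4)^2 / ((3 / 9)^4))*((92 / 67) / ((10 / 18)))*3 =7215165436 / 197985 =36442.99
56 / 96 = 7 / 12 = 0.58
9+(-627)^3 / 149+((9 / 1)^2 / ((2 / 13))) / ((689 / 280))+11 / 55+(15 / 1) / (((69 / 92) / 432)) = -64970387033 / 39485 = -1645444.78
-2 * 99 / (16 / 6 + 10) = -297 / 19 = -15.63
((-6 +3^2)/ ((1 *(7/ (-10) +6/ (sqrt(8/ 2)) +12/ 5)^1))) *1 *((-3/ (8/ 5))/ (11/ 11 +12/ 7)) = -1575/ 3572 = -0.44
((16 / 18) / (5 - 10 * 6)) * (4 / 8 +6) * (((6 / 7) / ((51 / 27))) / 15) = -104 / 32725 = -0.00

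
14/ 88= 0.16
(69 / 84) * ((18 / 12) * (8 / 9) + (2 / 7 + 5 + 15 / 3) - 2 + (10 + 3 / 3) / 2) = 14605 / 1176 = 12.42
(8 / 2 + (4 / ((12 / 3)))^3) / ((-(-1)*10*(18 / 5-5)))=-5 / 14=-0.36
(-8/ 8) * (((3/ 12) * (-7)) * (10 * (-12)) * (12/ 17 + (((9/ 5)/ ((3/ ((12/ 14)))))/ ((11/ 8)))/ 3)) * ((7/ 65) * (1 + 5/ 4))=-513702/ 12155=-42.26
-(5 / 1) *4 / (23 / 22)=-440 / 23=-19.13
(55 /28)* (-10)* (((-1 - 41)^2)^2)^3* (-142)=84039698818091397427200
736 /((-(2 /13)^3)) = -202124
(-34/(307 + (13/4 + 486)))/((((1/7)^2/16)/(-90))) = 39168/13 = 3012.92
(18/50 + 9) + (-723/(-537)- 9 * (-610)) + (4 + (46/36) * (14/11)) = 5506.33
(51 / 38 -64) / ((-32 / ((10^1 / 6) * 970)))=5773925 / 1824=3165.53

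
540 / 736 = 135 / 184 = 0.73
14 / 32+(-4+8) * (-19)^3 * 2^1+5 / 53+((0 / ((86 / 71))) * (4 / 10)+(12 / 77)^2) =-275882206533 / 5027792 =-54871.44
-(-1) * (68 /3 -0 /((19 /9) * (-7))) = 68 /3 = 22.67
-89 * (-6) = 534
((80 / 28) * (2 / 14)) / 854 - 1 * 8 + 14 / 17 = -2552436 / 355691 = -7.18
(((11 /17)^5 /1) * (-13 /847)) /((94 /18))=-155727 /467132953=-0.00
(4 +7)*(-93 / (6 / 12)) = -2046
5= 5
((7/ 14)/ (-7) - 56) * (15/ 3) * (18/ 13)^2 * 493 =-313474050/ 1183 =-264982.29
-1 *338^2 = -114244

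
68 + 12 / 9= 208 / 3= 69.33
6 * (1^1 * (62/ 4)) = 93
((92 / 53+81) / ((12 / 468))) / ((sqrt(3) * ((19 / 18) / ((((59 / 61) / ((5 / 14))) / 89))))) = 169510068 * sqrt(3) / 5467003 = 53.70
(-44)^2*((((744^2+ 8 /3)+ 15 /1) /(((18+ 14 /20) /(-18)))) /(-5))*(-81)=-284092598592 /17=-16711329328.94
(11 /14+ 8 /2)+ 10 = 207 /14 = 14.79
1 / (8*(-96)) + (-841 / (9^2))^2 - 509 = -401.20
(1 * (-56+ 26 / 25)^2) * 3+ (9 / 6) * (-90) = 5579253 / 625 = 8926.80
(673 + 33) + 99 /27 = 2129 /3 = 709.67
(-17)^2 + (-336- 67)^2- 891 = 161807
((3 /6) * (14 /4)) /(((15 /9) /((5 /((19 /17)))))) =357 /76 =4.70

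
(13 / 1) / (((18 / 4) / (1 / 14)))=13 / 63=0.21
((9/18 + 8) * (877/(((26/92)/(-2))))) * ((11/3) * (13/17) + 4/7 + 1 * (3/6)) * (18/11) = -334878942/1001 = -334544.40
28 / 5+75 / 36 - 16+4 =-4.32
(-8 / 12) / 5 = -2 / 15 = -0.13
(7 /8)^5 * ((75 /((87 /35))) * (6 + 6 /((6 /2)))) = 14706125 /118784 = 123.81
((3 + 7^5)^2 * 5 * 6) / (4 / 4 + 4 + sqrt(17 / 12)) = 508636980000 / 283 - 16954566000 * sqrt(51) / 283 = 1369459930.65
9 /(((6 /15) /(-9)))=-405 /2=-202.50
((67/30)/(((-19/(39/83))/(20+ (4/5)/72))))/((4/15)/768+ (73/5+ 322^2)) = -0.00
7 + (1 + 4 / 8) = 17 / 2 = 8.50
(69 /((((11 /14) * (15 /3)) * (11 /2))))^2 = 10.20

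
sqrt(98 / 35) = sqrt(70) / 5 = 1.67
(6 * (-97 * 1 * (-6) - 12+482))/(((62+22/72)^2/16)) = 130885632/5031049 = 26.02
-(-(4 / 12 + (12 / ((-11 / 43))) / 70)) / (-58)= 389 / 66990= 0.01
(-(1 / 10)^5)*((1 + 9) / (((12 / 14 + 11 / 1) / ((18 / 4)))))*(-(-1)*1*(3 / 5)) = -189 / 8300000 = -0.00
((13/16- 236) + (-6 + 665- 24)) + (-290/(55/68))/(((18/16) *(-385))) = 244326487/609840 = 400.64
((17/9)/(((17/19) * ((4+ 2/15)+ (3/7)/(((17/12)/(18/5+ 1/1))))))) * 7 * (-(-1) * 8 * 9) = 192.58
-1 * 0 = 0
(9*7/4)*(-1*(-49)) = 3087/4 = 771.75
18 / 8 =9 / 4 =2.25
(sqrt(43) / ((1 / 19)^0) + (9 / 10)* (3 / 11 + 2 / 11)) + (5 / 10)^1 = 10 / 11 + sqrt(43) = 7.47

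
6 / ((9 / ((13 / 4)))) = 13 / 6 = 2.17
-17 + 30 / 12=-29 / 2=-14.50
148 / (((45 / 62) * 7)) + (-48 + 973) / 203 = 307729 / 9135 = 33.69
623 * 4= 2492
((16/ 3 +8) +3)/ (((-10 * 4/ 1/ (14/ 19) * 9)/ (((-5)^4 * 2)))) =-42875/ 1026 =-41.79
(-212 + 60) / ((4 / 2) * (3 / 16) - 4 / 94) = -457.22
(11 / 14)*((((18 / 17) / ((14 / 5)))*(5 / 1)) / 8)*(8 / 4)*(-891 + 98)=-1962675 / 6664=-294.52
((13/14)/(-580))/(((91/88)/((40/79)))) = -0.00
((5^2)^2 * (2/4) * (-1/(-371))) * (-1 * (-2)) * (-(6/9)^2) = -2500/3339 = -0.75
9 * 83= 747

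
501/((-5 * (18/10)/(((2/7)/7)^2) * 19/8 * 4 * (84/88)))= -29392/2873997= -0.01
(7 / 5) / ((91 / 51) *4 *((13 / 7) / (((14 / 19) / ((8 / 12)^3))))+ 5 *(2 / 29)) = 1956717 / 7931470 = 0.25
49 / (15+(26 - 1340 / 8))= -98 / 253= -0.39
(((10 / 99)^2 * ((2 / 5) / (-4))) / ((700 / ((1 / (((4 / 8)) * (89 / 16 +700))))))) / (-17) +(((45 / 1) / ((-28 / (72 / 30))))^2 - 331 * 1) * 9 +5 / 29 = -38019849545011177 / 13364073818865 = -2844.93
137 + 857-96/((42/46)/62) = -38674/7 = -5524.86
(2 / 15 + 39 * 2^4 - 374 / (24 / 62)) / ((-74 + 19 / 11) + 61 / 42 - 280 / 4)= 790097 / 325295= 2.43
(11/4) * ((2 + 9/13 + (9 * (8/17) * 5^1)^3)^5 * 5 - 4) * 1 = 4520979139665046730095753741102644718863317769/4251190568256936140921396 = 1063461886047307615563.42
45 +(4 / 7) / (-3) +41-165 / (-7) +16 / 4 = 2381 / 21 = 113.38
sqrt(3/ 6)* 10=5* sqrt(2)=7.07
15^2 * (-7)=-1575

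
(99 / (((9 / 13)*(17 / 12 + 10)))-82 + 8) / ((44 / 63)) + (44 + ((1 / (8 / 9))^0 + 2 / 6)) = -385975 / 9042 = -42.69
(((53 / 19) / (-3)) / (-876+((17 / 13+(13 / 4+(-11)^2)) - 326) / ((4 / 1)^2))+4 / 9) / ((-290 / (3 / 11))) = -28157834 / 67209368325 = -0.00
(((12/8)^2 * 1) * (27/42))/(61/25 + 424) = 2025/597016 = 0.00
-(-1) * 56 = 56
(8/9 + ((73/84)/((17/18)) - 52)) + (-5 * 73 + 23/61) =-54200413/130662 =-414.81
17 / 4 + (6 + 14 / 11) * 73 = 23547 / 44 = 535.16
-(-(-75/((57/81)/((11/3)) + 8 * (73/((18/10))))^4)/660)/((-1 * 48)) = 6655/31221993535810752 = 0.00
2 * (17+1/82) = 1395/41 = 34.02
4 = 4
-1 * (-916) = 916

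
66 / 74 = 33 / 37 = 0.89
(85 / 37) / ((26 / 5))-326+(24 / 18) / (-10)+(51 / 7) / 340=-65791877 / 202020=-325.67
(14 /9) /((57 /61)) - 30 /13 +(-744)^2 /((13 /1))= 283959680 /6669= 42579.05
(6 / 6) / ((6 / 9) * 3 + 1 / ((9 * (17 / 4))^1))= 153 / 310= 0.49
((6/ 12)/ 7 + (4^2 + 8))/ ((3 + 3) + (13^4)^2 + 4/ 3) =1011/ 34260690590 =0.00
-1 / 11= -0.09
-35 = -35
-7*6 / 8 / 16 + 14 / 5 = 791 / 320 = 2.47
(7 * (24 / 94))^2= 7056 / 2209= 3.19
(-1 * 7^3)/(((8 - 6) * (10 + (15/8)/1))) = -1372/95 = -14.44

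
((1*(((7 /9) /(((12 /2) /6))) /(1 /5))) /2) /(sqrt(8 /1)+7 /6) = -245 /717+140*sqrt(2) /239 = 0.49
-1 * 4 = -4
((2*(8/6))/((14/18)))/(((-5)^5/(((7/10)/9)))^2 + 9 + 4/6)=504/237304688921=0.00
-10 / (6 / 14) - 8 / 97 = -6814 / 291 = -23.42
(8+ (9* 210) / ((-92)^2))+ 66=314113 / 4232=74.22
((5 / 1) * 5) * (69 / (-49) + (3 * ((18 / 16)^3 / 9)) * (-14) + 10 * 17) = 50786675 / 12544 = 4048.68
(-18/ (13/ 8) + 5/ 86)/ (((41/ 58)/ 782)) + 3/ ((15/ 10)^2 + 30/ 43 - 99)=-1538496085042/ 126214933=-12189.49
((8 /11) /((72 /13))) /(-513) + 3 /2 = 152335 /101574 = 1.50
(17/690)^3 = 4913/328509000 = 0.00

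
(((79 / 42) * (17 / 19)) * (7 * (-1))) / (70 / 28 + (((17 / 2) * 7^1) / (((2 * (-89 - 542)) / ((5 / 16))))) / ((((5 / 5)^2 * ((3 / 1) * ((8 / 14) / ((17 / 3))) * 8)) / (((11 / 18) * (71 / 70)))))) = -93719310336 / 19858293023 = -4.72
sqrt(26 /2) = sqrt(13) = 3.61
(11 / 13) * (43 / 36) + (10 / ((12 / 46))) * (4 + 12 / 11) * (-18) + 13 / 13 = -18073169 / 5148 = -3510.72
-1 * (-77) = 77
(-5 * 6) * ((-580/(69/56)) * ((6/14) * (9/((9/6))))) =835200/23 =36313.04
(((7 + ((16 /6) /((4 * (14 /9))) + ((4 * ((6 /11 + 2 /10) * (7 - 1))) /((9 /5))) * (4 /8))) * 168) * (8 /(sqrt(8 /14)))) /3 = 91648 * sqrt(7) /33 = 7347.81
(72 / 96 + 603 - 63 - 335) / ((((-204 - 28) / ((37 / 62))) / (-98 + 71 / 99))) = 293273581 / 5696064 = 51.49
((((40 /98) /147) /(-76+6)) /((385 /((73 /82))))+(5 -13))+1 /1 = -5571268468 /795895485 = -7.00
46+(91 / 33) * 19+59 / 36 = 39613 / 396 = 100.03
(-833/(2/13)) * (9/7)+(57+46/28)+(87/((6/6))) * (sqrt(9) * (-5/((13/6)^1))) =-682970/91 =-7505.16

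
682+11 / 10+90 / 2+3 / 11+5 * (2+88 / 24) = 249713 / 330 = 756.71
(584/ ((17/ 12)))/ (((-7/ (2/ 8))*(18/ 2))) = -584/ 357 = -1.64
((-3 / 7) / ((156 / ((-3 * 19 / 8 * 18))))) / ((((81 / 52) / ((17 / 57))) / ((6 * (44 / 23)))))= 374 / 483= 0.77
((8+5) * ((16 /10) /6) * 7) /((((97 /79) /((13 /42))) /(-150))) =-917.59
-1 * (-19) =19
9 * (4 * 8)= 288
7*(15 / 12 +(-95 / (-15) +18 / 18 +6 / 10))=3857 / 60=64.28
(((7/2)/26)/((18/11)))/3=77/2808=0.03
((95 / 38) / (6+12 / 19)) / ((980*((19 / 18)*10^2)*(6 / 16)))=1 / 102900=0.00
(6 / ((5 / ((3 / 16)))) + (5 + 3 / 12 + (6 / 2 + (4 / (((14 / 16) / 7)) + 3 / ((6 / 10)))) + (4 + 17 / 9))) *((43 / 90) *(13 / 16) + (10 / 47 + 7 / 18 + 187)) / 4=2413.97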